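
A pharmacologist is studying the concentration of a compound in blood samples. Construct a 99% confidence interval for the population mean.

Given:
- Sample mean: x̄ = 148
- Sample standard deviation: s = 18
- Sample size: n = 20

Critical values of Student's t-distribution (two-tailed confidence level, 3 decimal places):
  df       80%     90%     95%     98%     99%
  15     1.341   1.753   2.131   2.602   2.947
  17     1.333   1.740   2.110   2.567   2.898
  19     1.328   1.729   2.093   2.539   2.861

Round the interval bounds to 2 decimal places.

The population standard deviation σ is unknown (only the sample standard deviation s is given), so use a t-interval with df = n - 1 = 20 - 1 = 19.

For 99% confidence with df = 19, t* = 2.861 (from t-table)

Standard error: SE = s/√n = 18/√20 = 4.024922

Margin of error: E = t* × SE = 2.861 × 4.024922 = 11.5153

T-interval: x̄ ± E = 148 ± 11.5153 = (136.4847, 159.5153)

Rounded to 2 decimal places:

(136.48, 159.52)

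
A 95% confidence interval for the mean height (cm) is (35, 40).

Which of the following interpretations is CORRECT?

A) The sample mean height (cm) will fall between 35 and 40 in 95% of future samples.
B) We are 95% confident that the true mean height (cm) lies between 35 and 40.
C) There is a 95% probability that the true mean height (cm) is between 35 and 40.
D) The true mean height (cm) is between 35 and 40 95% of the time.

A confidence interval represents our confidence in the procedure, not a probability statement about the parameter.

Key concept: If we repeated this sampling process many times and computed a 95% CI each time, about 95% of those intervals would contain the true population parameter.

For this specific interval (35, 40):
- Midpoint (point estimate): 37.5
- Margin of error: 2.5

The correct interpretation is the one stating confidence that the true parameter lies in the interval — option B.

B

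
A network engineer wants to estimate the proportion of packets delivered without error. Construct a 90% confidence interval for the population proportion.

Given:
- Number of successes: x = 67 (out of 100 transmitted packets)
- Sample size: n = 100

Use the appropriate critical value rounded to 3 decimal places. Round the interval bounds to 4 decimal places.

Sample proportion: p̂ = 67/100 = 0.67000000

Check conditions for normal approximation:
  np̂ = 67 ≥ 10 ✓
  n(1-p̂) = 33 ≥ 10 ✓

The sample is large enough, so use a z-interval (normal approximation) for the proportion.

For 90% confidence, z* = 1.645 (from standard normal table)

Standard error: SE = √(p̂(1-p̂)/n) = √(0.67000000×0.33000000/100) = 0.0470212718

Margin of error: E = z* × SE = 1.645 × 0.0470212718 = 0.07734999

Z-interval: p̂ ± E = 0.67000000 ± 0.07734999 = (0.59265001, 0.74734999)

Rounded to 4 decimal places:

(0.5927, 0.7473)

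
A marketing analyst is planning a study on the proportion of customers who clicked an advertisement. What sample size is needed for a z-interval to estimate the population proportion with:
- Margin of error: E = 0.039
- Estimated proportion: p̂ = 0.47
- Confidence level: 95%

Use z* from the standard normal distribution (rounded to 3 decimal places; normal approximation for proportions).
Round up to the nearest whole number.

Using z* for proportion z-interval (normal approximation).

For 95% confidence, z* = 1.96 (from standard normal table)

Sample size formula for proportion z-interval: n = z*²p̂(1-p̂)/E²

n = 1.96² × 0.47 × 0.53 / 0.039²
  = 3.8416 × 0.2491 / 0.001521
  = 629.1536

Round up to the nearest whole number: n = 630

630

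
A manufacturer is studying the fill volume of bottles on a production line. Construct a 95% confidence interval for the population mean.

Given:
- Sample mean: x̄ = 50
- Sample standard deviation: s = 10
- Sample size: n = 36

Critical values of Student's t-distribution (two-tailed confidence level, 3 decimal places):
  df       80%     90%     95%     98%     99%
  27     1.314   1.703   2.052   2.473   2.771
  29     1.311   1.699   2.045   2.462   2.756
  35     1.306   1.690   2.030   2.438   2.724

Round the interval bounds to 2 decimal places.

The population standard deviation σ is unknown (only the sample standard deviation s is given), so use a t-interval with df = n - 1 = 36 - 1 = 35.

For 95% confidence with df = 35, t* = 2.030 (from t-table)

Standard error: SE = s/√n = 10/√36 = 1.666667

Margin of error: E = t* × SE = 2.030 × 1.666667 = 3.3833

T-interval: x̄ ± E = 50 ± 3.3833 = (46.6167, 53.3833)

Rounded to 2 decimal places:

(46.62, 53.38)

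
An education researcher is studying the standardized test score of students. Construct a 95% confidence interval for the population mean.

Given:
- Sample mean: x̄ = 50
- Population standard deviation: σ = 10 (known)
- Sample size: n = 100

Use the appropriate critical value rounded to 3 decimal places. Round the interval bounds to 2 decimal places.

The population standard deviation σ is known, so use a z-interval (standard normal critical value).

For 95% confidence, z* = 1.96 (from standard normal table)

Standard error: SE = σ/√n = 10/√100 = 1.000000

Margin of error: E = z* × SE = 1.96 × 1.000000 = 1.9600

Z-interval: x̄ ± E = 50 ± 1.9600 = (48.0400, 51.9600)

Rounded to 2 decimal places:

(48.04, 51.96)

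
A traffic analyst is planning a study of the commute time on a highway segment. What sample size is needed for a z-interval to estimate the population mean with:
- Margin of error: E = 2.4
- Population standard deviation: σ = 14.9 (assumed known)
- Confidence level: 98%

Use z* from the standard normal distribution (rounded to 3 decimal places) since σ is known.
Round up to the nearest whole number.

Using z* since population σ is known (z-interval formula).

For 98% confidence, z* = 2.326 (from standard normal table)

Sample size formula for z-interval: n = (z*σ/E)²

n = (2.326 × 14.9 / 2.4)²
  = (14.440583)²
  = 208.5304

Round up to the nearest whole number: n = 209

209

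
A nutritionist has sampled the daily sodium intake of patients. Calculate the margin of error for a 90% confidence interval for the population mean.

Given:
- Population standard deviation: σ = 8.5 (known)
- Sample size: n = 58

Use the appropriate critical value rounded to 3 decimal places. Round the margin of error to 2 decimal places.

The population standard deviation σ is known, so use the z-interval margin of error formula.

For 90% confidence, z* = 1.645 (from standard normal table)

Margin of error formula for z-interval: E = z* × σ/√n

E = 1.645 × 8.5/√58
  = 1.645 × 1.116105
  = 1.8360

Rounded to 2 decimal places:

1.84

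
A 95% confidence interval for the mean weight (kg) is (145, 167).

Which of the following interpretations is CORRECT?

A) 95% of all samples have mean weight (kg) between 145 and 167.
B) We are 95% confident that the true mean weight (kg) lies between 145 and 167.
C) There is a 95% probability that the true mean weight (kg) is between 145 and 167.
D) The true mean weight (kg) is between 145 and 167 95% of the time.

A confidence interval represents our confidence in the procedure, not a probability statement about the parameter.

Key concept: If we repeated this sampling process many times and computed a 95% CI each time, about 95% of those intervals would contain the true population parameter.

For this specific interval (145, 167):
- Midpoint (point estimate): 156
- Margin of error: 11

The correct interpretation is the one stating confidence that the true parameter lies in the interval — option B.

B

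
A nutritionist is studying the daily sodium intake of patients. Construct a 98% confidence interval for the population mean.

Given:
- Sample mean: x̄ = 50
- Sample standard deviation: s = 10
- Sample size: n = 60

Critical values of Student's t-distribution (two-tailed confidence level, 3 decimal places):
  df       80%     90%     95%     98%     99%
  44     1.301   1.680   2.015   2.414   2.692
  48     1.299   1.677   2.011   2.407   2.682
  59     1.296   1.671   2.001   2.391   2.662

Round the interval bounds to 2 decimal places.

The population standard deviation σ is unknown (only the sample standard deviation s is given), so use a t-interval with df = n - 1 = 60 - 1 = 59.

For 98% confidence with df = 59, t* = 2.391 (from t-table)

Standard error: SE = s/√n = 10/√60 = 1.290994

Margin of error: E = t* × SE = 2.391 × 1.290994 = 3.0868

T-interval: x̄ ± E = 50 ± 3.0868 = (46.9132, 53.0868)

Rounded to 2 decimal places:

(46.91, 53.09)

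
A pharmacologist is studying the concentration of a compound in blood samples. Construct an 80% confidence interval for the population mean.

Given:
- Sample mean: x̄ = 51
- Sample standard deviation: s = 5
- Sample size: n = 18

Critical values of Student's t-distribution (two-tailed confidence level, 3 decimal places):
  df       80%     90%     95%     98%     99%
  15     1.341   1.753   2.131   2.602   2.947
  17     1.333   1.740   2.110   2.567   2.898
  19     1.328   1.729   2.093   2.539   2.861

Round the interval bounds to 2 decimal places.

The population standard deviation σ is unknown (only the sample standard deviation s is given), so use a t-interval with df = n - 1 = 18 - 1 = 17.

For 80% confidence with df = 17, t* = 1.333 (from t-table)

Standard error: SE = s/√n = 5/√18 = 1.178511

Margin of error: E = t* × SE = 1.333 × 1.178511 = 1.5710

T-interval: x̄ ± E = 51 ± 1.5710 = (49.4290, 52.5710)

Rounded to 2 decimal places:

(49.43, 52.57)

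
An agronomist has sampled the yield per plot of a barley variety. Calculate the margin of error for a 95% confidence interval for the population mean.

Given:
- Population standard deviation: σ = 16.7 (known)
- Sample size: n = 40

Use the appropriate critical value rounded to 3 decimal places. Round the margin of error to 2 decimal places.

The population standard deviation σ is known, so use the z-interval margin of error formula.

For 95% confidence, z* = 1.96 (from standard normal table)

Margin of error formula for z-interval: E = z* × σ/√n

E = 1.96 × 16.7/√40
  = 1.96 × 2.640502
  = 5.1754

Rounded to 2 decimal places:

5.18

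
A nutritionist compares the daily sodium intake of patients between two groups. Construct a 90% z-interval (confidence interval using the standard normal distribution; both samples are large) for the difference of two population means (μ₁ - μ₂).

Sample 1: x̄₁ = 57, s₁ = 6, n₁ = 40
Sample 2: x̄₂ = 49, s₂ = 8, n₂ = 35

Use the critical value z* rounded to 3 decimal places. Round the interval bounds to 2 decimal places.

Both samples are large (n₁ = 40 ≥ 30, n₂ = 35 ≥ 30), so a z-interval for the difference of means applies.

Point estimate: x̄₁ - x̄₂ = 57 - 49 = 8

Standard error: SE = √(s₁²/n₁ + s₂²/n₂)
= √(6²/40 + 8²/35)
= √(0.900000 + 1.828571)
= 1.651839

For 90% confidence, z* = 1.645 (from standard normal table)
Margin of error: E = z* × SE = 1.645 × 1.651839 = 2.7173

Z-interval: (x̄₁ - x̄₂) ± E = 8 ± 2.7173 = (5.2827, 10.7173)

Rounded to 2 decimal places:

(5.28, 10.72)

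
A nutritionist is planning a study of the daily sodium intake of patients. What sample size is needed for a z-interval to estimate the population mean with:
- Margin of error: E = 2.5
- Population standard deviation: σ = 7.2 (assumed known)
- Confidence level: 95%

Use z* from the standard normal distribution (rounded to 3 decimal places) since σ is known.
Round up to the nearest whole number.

Using z* since population σ is known (z-interval formula).

For 95% confidence, z* = 1.96 (from standard normal table)

Sample size formula for z-interval: n = (z*σ/E)²

n = (1.96 × 7.2 / 2.5)²
  = (5.644800)²
  = 31.8638

Round up to the nearest whole number: n = 32

32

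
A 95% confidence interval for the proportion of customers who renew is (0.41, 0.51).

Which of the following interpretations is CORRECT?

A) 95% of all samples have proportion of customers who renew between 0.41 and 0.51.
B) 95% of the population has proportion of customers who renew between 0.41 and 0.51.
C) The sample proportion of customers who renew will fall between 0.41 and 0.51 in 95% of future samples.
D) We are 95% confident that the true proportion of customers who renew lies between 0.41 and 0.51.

A confidence interval represents our confidence in the procedure, not a probability statement about the parameter.

Key concept: If we repeated this sampling process many times and computed a 95% CI each time, about 95% of those intervals would contain the true population parameter.

For this specific interval (0.41, 0.51):
- Midpoint (point estimate): 0.46
- Margin of error: 0.05

The correct interpretation is the one stating confidence that the true parameter lies in the interval — option D.

D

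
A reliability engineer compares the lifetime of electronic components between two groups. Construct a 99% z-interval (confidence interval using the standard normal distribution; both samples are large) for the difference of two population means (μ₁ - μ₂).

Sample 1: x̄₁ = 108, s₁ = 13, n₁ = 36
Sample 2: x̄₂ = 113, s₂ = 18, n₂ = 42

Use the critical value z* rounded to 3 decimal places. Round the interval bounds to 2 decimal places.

Both samples are large (n₁ = 36 ≥ 30, n₂ = 42 ≥ 30), so a z-interval for the difference of means applies.

Point estimate: x̄₁ - x̄₂ = 108 - 113 = -5

Standard error: SE = √(s₁²/n₁ + s₂²/n₂)
= √(13²/36 + 18²/42)
= √(4.694444 + 7.714286)
= 3.522603

For 99% confidence, z* = 2.576 (from standard normal table)
Margin of error: E = z* × SE = 2.576 × 3.522603 = 9.0742

Z-interval: (x̄₁ - x̄₂) ± E = -5 ± 9.0742 = (-14.0742, 4.0742)

Rounded to 2 decimal places:

(-14.07, 4.07)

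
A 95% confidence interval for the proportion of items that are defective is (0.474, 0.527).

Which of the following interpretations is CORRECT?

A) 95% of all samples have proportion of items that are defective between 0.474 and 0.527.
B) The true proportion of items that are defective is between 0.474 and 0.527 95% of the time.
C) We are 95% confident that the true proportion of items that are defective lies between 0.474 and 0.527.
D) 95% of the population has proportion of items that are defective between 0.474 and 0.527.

A confidence interval represents our confidence in the procedure, not a probability statement about the parameter.

Key concept: If we repeated this sampling process many times and computed a 95% CI each time, about 95% of those intervals would contain the true population parameter.

For this specific interval (0.474, 0.527):
- Midpoint (point estimate): 0.5005
- Margin of error: 0.0265

The correct interpretation is the one stating confidence that the true parameter lies in the interval — option C.

C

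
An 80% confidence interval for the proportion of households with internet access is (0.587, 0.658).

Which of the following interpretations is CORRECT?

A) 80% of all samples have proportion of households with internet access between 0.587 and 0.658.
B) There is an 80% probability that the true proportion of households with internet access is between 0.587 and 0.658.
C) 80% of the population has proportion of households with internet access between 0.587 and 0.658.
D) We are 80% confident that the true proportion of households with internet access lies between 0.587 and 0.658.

A confidence interval represents our confidence in the procedure, not a probability statement about the parameter.

Key concept: If we repeated this sampling process many times and computed an 80% CI each time, about 80% of those intervals would contain the true population parameter.

For this specific interval (0.587, 0.658):
- Midpoint (point estimate): 0.6225
- Margin of error: 0.0355

The correct interpretation is the one stating confidence that the true parameter lies in the interval — option D.

D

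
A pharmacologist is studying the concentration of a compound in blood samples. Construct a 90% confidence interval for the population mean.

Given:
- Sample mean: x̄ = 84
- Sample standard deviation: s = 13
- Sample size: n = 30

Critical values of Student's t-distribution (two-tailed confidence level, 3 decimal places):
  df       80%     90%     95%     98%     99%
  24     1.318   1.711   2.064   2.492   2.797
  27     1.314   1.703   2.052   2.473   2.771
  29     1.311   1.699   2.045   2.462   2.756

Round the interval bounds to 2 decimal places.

The population standard deviation σ is unknown (only the sample standard deviation s is given), so use a t-interval with df = n - 1 = 30 - 1 = 29.

For 90% confidence with df = 29, t* = 1.699 (from t-table)

Standard error: SE = s/√n = 13/√30 = 2.373464

Margin of error: E = t* × SE = 1.699 × 2.373464 = 4.0325

T-interval: x̄ ± E = 84 ± 4.0325 = (79.9675, 88.0325)

Rounded to 2 decimal places:

(79.97, 88.03)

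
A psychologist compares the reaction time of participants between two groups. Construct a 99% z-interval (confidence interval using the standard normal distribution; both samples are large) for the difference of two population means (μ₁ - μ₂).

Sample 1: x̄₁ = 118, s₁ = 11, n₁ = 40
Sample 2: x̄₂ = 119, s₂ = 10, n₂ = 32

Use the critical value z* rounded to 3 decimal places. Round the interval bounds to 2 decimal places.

Both samples are large (n₁ = 40 ≥ 30, n₂ = 32 ≥ 30), so a z-interval for the difference of means applies.

Point estimate: x̄₁ - x̄₂ = 118 - 119 = -1

Standard error: SE = √(s₁²/n₁ + s₂²/n₂)
= √(11²/40 + 10²/32)
= √(3.025000 + 3.125000)
= 2.479919

For 99% confidence, z* = 2.576 (from standard normal table)
Margin of error: E = z* × SE = 2.576 × 2.479919 = 6.3883

Z-interval: (x̄₁ - x̄₂) ± E = -1 ± 6.3883 = (-7.3883, 5.3883)

Rounded to 2 decimal places:

(-7.39, 5.39)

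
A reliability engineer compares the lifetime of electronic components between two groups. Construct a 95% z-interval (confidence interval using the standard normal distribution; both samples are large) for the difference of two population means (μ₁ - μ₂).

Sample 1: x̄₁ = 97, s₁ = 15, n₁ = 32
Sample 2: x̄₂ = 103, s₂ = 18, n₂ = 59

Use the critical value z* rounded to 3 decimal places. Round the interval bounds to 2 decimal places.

Both samples are large (n₁ = 32 ≥ 30, n₂ = 59 ≥ 30), so a z-interval for the difference of means applies.

Point estimate: x̄₁ - x̄₂ = 97 - 103 = -6

Standard error: SE = √(s₁²/n₁ + s₂²/n₂)
= √(15²/32 + 18²/59)
= √(7.031250 + 5.491525)
= 3.538753

For 95% confidence, z* = 1.96 (from standard normal table)
Margin of error: E = z* × SE = 1.96 × 3.538753 = 6.9360

Z-interval: (x̄₁ - x̄₂) ± E = -6 ± 6.9360 = (-12.9360, 0.9360)

Rounded to 2 decimal places:

(-12.94, 0.94)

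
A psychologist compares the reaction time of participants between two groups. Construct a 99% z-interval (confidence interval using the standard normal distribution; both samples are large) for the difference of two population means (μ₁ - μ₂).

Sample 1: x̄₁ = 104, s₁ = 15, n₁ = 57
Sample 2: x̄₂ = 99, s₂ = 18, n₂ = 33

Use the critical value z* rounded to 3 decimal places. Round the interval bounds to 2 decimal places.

Both samples are large (n₁ = 57 ≥ 30, n₂ = 33 ≥ 30), so a z-interval for the difference of means applies.

Point estimate: x̄₁ - x̄₂ = 104 - 99 = 5

Standard error: SE = √(s₁²/n₁ + s₂²/n₂)
= √(15²/57 + 18²/33)
= √(3.947368 + 9.818182)
= 3.710195

For 99% confidence, z* = 2.576 (from standard normal table)
Margin of error: E = z* × SE = 2.576 × 3.710195 = 9.5575

Z-interval: (x̄₁ - x̄₂) ± E = 5 ± 9.5575 = (-4.5575, 14.5575)

Rounded to 2 decimal places:

(-4.56, 14.56)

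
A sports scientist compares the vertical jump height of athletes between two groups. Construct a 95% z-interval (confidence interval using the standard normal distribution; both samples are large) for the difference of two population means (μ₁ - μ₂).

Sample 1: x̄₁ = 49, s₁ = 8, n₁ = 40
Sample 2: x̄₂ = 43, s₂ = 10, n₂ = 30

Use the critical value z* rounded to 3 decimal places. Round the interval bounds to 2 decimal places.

Both samples are large (n₁ = 40 ≥ 30, n₂ = 30 ≥ 30), so a z-interval for the difference of means applies.

Point estimate: x̄₁ - x̄₂ = 49 - 43 = 6

Standard error: SE = √(s₁²/n₁ + s₂²/n₂)
= √(8²/40 + 10²/30)
= √(1.600000 + 3.333333)
= 2.221111

For 95% confidence, z* = 1.96 (from standard normal table)
Margin of error: E = z* × SE = 1.96 × 2.221111 = 4.3534

Z-interval: (x̄₁ - x̄₂) ± E = 6 ± 4.3534 = (1.6466, 10.3534)

Rounded to 2 decimal places:

(1.65, 10.35)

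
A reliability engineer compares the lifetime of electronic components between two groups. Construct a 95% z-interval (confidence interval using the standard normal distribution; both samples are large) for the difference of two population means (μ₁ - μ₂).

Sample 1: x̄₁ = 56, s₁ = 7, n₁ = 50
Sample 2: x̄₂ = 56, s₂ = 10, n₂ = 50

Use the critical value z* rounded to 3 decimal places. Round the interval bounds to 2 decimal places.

Both samples are large (n₁ = 50 ≥ 30, n₂ = 50 ≥ 30), so a z-interval for the difference of means applies.

Point estimate: x̄₁ - x̄₂ = 56 - 56 = 0

Standard error: SE = √(s₁²/n₁ + s₂²/n₂)
= √(7²/50 + 10²/50)
= √(0.980000 + 2.000000)
= 1.726268

For 95% confidence, z* = 1.96 (from standard normal table)
Margin of error: E = z* × SE = 1.96 × 1.726268 = 3.3835

Z-interval: (x̄₁ - x̄₂) ± E = 0 ± 3.3835 = (-3.3835, 3.3835)

Rounded to 2 decimal places:

(-3.38, 3.38)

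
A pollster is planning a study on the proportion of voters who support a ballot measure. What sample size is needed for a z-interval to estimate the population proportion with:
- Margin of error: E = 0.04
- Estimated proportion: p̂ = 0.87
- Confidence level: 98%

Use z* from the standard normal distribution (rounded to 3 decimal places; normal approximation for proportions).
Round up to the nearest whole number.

Using z* for proportion z-interval (normal approximation).

For 98% confidence, z* = 2.326 (from standard normal table)

Sample size formula for proportion z-interval: n = z*²p̂(1-p̂)/E²

n = 2.326² × 0.87 × 0.13 / 0.04²
  = 5.410276 × 0.1131 / 0.0016
  = 382.4389

Round up to the nearest whole number: n = 383

383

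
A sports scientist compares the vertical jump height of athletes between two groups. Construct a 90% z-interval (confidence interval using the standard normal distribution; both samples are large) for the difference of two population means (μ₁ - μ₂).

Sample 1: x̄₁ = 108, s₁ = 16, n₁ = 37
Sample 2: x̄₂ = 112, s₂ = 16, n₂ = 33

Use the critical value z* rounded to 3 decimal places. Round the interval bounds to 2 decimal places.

Both samples are large (n₁ = 37 ≥ 30, n₂ = 33 ≥ 30), so a z-interval for the difference of means applies.

Point estimate: x̄₁ - x̄₂ = 108 - 112 = -4

Standard error: SE = √(s₁²/n₁ + s₂²/n₂)
= √(16²/37 + 16²/33)
= √(6.918919 + 7.757576)
= 3.830991

For 90% confidence, z* = 1.645 (from standard normal table)
Margin of error: E = z* × SE = 1.645 × 3.830991 = 6.3020

Z-interval: (x̄₁ - x̄₂) ± E = -4 ± 6.3020 = (-10.3020, 2.3020)

Rounded to 2 decimal places:

(-10.30, 2.30)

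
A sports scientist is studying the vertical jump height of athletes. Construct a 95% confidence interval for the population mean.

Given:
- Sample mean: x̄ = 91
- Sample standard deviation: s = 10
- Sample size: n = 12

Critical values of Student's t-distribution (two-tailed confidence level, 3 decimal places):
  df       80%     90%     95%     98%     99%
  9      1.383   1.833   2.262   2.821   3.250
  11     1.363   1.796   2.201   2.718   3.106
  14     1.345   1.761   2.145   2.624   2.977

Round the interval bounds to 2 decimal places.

The population standard deviation σ is unknown (only the sample standard deviation s is given), so use a t-interval with df = n - 1 = 12 - 1 = 11.

For 95% confidence with df = 11, t* = 2.201 (from t-table)

Standard error: SE = s/√n = 10/√12 = 2.886751

Margin of error: E = t* × SE = 2.201 × 2.886751 = 6.3537

T-interval: x̄ ± E = 91 ± 6.3537 = (84.6463, 97.3537)

Rounded to 2 decimal places:

(84.65, 97.35)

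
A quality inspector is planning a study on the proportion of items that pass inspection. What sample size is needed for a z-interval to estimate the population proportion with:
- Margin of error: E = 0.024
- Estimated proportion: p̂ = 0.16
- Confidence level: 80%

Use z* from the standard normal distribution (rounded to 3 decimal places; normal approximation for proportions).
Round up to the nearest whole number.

Using z* for proportion z-interval (normal approximation).

For 80% confidence, z* = 1.282 (from standard normal table)

Sample size formula for proportion z-interval: n = z*²p̂(1-p̂)/E²

n = 1.282² × 0.16 × 0.84 / 0.024²
  = 1.643524 × 0.1344 / 0.000576
  = 383.4889

Round up to the nearest whole number: n = 384

384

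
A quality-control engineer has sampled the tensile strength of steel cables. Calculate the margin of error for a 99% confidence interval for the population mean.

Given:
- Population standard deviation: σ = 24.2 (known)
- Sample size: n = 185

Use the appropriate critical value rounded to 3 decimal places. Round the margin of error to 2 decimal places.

The population standard deviation σ is known, so use the z-interval margin of error formula.

For 99% confidence, z* = 2.576 (from standard normal table)

Margin of error formula for z-interval: E = z* × σ/√n

E = 2.576 × 24.2/√185
  = 2.576 × 1.779219
  = 4.5833

Rounded to 2 decimal places:

4.58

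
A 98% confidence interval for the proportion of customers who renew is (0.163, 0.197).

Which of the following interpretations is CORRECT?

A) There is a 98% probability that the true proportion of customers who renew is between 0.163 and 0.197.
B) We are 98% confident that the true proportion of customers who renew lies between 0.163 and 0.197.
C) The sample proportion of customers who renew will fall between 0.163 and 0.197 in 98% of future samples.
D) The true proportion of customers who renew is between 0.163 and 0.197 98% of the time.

A confidence interval represents our confidence in the procedure, not a probability statement about the parameter.

Key concept: If we repeated this sampling process many times and computed a 98% CI each time, about 98% of those intervals would contain the true population parameter.

For this specific interval (0.163, 0.197):
- Midpoint (point estimate): 0.18
- Margin of error: 0.017

The correct interpretation is the one stating confidence that the true parameter lies in the interval — option B.

B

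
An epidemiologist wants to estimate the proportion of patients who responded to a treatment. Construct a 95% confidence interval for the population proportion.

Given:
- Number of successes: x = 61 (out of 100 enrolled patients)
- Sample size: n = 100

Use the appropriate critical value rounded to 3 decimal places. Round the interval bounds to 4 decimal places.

Sample proportion: p̂ = 61/100 = 0.610000

Check conditions for normal approximation:
  np̂ = 61 ≥ 10 ✓
  n(1-p̂) = 39 ≥ 10 ✓

The sample is large enough, so use a z-interval (normal approximation) for the proportion.

For 95% confidence, z* = 1.96 (from standard normal table)

Standard error: SE = √(p̂(1-p̂)/n) = √(0.610000×0.390000/100) = 0.04877499

Margin of error: E = z* × SE = 1.96 × 0.04877499 = 0.095599

Z-interval: p̂ ± E = 0.610000 ± 0.095599 = (0.514401, 0.705599)

Rounded to 4 decimal places:

(0.5144, 0.7056)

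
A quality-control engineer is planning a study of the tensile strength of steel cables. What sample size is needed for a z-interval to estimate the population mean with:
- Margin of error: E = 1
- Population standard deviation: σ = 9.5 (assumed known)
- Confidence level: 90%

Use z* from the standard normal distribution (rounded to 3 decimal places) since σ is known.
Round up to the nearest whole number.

Using z* since population σ is known (z-interval formula).

For 90% confidence, z* = 1.645 (from standard normal table)

Sample size formula for z-interval: n = (z*σ/E)²

n = (1.645 × 9.5 / 1)²
  = (15.627500)²
  = 244.2188

Round up to the nearest whole number: n = 245

245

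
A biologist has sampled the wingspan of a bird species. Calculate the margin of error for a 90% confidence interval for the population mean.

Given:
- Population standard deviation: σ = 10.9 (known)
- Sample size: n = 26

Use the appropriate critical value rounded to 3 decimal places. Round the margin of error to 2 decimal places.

The population standard deviation σ is known, so use the z-interval margin of error formula.

For 90% confidence, z* = 1.645 (from standard normal table)

Margin of error formula for z-interval: E = z* × σ/√n

E = 1.645 × 10.9/√26
  = 1.645 × 2.137666
  = 3.5165

Rounded to 2 decimal places:

3.52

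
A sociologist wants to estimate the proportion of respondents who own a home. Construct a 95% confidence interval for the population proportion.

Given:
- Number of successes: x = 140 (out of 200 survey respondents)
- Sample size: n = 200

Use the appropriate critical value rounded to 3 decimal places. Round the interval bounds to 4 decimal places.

Sample proportion: p̂ = 140/200 = 0.700000

Check conditions for normal approximation:
  np̂ = 140 ≥ 10 ✓
  n(1-p̂) = 60 ≥ 10 ✓

The sample is large enough, so use a z-interval (normal approximation) for the proportion.

For 95% confidence, z* = 1.96 (from standard normal table)

Standard error: SE = √(p̂(1-p̂)/n) = √(0.700000×0.300000/200) = 0.03240370

Margin of error: E = z* × SE = 1.96 × 0.03240370 = 0.063511

Z-interval: p̂ ± E = 0.700000 ± 0.063511 = (0.636489, 0.763511)

Rounded to 4 decimal places:

(0.6365, 0.7635)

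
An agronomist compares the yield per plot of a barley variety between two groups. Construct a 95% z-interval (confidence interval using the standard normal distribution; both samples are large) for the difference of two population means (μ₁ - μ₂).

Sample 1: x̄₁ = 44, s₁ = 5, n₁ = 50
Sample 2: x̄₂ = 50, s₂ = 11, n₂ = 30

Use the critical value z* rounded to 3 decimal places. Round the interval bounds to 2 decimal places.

Both samples are large (n₁ = 50 ≥ 30, n₂ = 30 ≥ 30), so a z-interval for the difference of means applies.

Point estimate: x̄₁ - x̄₂ = 44 - 50 = -6

Standard error: SE = √(s₁²/n₁ + s₂²/n₂)
= √(5²/50 + 11²/30)
= √(0.500000 + 4.033333)
= 2.129163

For 95% confidence, z* = 1.96 (from standard normal table)
Margin of error: E = z* × SE = 1.96 × 2.129163 = 4.1732

Z-interval: (x̄₁ - x̄₂) ± E = -6 ± 4.1732 = (-10.1732, -1.8268)

Rounded to 2 decimal places:

(-10.17, -1.83)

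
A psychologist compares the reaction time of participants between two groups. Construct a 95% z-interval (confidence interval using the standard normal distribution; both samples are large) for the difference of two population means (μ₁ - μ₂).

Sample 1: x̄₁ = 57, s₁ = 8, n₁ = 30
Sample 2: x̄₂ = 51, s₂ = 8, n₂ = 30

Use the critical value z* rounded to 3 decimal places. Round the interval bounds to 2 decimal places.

Both samples are large (n₁ = 30 ≥ 30, n₂ = 30 ≥ 30), so a z-interval for the difference of means applies.

Point estimate: x̄₁ - x̄₂ = 57 - 51 = 6

Standard error: SE = √(s₁²/n₁ + s₂²/n₂)
= √(8²/30 + 8²/30)
= √(2.133333 + 2.133333)
= 2.065591

For 95% confidence, z* = 1.96 (from standard normal table)
Margin of error: E = z* × SE = 1.96 × 2.065591 = 4.0486

Z-interval: (x̄₁ - x̄₂) ± E = 6 ± 4.0486 = (1.9514, 10.0486)

Rounded to 2 decimal places:

(1.95, 10.05)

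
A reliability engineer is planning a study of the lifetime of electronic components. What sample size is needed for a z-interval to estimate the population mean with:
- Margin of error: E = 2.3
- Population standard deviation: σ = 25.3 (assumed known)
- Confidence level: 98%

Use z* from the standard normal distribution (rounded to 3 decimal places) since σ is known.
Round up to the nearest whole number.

Using z* since population σ is known (z-interval formula).

For 98% confidence, z* = 2.326 (from standard normal table)

Sample size formula for z-interval: n = (z*σ/E)²

n = (2.326 × 25.3 / 2.3)²
  = (25.586000)²
  = 654.6434

Round up to the nearest whole number: n = 655

655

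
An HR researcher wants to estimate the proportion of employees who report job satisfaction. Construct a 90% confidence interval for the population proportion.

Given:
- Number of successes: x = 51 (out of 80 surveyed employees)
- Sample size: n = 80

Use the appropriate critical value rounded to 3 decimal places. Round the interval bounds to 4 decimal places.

Sample proportion: p̂ = 51/80 = 0.637500

Check conditions for normal approximation:
  np̂ = 51 ≥ 10 ✓
  n(1-p̂) = 29 ≥ 10 ✓

The sample is large enough, so use a z-interval (normal approximation) for the proportion.

For 90% confidence, z* = 1.645 (from standard normal table)

Standard error: SE = √(p̂(1-p̂)/n) = √(0.637500×0.362500/80) = 0.05374637

Margin of error: E = z* × SE = 1.645 × 0.05374637 = 0.088413

Z-interval: p̂ ± E = 0.637500 ± 0.088413 = (0.549087, 0.725913)

Rounded to 4 decimal places:

(0.5491, 0.7259)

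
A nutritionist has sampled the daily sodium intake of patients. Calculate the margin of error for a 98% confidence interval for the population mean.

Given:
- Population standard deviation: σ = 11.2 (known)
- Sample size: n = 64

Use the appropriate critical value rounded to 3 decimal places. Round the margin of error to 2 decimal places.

The population standard deviation σ is known, so use the z-interval margin of error formula.

For 98% confidence, z* = 2.326 (from standard normal table)

Margin of error formula for z-interval: E = z* × σ/√n

E = 2.326 × 11.2/√64
  = 2.326 × 1.400000
  = 3.2564

Rounded to 2 decimal places:

3.26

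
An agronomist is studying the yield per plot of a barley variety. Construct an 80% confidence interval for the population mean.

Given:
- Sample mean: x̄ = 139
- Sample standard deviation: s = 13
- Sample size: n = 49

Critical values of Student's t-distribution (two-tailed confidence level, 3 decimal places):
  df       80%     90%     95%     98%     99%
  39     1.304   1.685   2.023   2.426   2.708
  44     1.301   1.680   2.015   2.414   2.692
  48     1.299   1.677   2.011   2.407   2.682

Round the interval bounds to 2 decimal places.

The population standard deviation σ is unknown (only the sample standard deviation s is given), so use a t-interval with df = n - 1 = 49 - 1 = 48.

For 80% confidence with df = 48, t* = 1.299 (from t-table)

Standard error: SE = s/√n = 13/√49 = 1.857143

Margin of error: E = t* × SE = 1.299 × 1.857143 = 2.4124

T-interval: x̄ ± E = 139 ± 2.4124 = (136.5876, 141.4124)

Rounded to 2 decimal places:

(136.59, 141.41)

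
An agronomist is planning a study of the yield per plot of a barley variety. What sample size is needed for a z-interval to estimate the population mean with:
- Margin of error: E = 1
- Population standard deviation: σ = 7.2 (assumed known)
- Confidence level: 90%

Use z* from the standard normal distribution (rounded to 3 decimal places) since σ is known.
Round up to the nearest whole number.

Using z* since population σ is known (z-interval formula).

For 90% confidence, z* = 1.645 (from standard normal table)

Sample size formula for z-interval: n = (z*σ/E)²

n = (1.645 × 7.2 / 1)²
  = (11.844000)²
  = 140.2803

Round up to the nearest whole number: n = 141

141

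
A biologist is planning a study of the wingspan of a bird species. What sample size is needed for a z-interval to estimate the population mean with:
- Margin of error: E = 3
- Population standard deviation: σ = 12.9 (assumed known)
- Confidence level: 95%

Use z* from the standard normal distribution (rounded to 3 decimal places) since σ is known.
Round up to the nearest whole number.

Using z* since population σ is known (z-interval formula).

For 95% confidence, z* = 1.96 (from standard normal table)

Sample size formula for z-interval: n = (z*σ/E)²

n = (1.96 × 12.9 / 3)²
  = (8.428000)²
  = 71.0312

Round up to the nearest whole number: n = 72

72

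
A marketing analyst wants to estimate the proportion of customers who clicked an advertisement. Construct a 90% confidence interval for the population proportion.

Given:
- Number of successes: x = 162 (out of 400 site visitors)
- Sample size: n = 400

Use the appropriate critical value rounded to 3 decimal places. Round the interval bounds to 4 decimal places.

Sample proportion: p̂ = 162/400 = 0.405000

Check conditions for normal approximation:
  np̂ = 162 ≥ 10 ✓
  n(1-p̂) = 238 ≥ 10 ✓

The sample is large enough, so use a z-interval (normal approximation) for the proportion.

For 90% confidence, z* = 1.645 (from standard normal table)

Standard error: SE = √(p̂(1-p̂)/n) = √(0.405000×0.595000/400) = 0.02454460

Margin of error: E = z* × SE = 1.645 × 0.02454460 = 0.040376

Z-interval: p̂ ± E = 0.405000 ± 0.040376 = (0.364624, 0.445376)

Rounded to 4 decimal places:

(0.3646, 0.4454)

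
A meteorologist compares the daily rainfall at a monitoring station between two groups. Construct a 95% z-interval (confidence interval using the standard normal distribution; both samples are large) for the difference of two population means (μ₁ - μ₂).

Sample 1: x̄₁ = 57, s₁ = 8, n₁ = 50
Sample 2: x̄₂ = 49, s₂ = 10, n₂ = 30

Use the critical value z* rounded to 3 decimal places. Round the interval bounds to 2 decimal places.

Both samples are large (n₁ = 50 ≥ 30, n₂ = 30 ≥ 30), so a z-interval for the difference of means applies.

Point estimate: x̄₁ - x̄₂ = 57 - 49 = 8

Standard error: SE = √(s₁²/n₁ + s₂²/n₂)
= √(8²/50 + 10²/30)
= √(1.280000 + 3.333333)
= 2.147867

For 95% confidence, z* = 1.96 (from standard normal table)
Margin of error: E = z* × SE = 1.96 × 2.147867 = 4.2098

Z-interval: (x̄₁ - x̄₂) ± E = 8 ± 4.2098 = (3.7902, 12.2098)

Rounded to 2 decimal places:

(3.79, 12.21)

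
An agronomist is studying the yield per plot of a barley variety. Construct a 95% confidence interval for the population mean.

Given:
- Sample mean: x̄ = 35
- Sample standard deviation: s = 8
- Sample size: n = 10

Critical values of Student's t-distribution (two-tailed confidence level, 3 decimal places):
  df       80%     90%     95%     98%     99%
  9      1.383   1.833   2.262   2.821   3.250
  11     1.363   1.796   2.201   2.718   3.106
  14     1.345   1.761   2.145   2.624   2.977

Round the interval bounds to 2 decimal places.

The population standard deviation σ is unknown (only the sample standard deviation s is given), so use a t-interval with df = n - 1 = 10 - 1 = 9.

For 95% confidence with df = 9, t* = 2.262 (from t-table)

Standard error: SE = s/√n = 8/√10 = 2.529822

Margin of error: E = t* × SE = 2.262 × 2.529822 = 5.7225

T-interval: x̄ ± E = 35 ± 5.7225 = (29.2775, 40.7225)

Rounded to 2 decimal places:

(29.28, 40.72)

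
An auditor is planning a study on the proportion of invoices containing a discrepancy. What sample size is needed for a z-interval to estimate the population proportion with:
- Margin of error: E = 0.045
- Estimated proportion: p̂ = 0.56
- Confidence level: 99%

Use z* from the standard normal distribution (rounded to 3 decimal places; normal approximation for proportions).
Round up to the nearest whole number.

Using z* for proportion z-interval (normal approximation).

For 99% confidence, z* = 2.576 (from standard normal table)

Sample size formula for proportion z-interval: n = z*²p̂(1-p̂)/E²

n = 2.576² × 0.56 × 0.44 / 0.045²
  = 6.635776 × 0.2464 / 0.002025
  = 807.4347

Round up to the nearest whole number: n = 808

808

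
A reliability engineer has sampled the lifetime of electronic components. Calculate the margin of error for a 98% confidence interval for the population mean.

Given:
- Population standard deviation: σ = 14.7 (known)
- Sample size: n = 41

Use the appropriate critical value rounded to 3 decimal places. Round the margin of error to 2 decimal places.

The population standard deviation σ is known, so use the z-interval margin of error formula.

For 98% confidence, z* = 2.326 (from standard normal table)

Margin of error formula for z-interval: E = z* × σ/√n

E = 2.326 × 14.7/√41
  = 2.326 × 2.295754
  = 5.3399

Rounded to 2 decimal places:

5.34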